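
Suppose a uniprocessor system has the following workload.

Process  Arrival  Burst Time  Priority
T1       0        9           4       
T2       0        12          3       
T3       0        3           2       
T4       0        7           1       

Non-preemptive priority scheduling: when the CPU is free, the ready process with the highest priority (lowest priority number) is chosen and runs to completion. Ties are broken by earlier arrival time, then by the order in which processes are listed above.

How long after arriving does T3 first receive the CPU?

Timeline: | T4 0-7 | T3 7-10 | T2 10-22 | T1 22-31 |
Completion: T1=31  T2=22  T3=10  T4=7
Turnaround (C−A): T1=31  T2=22  T3=10  T4=7
Response(T3) = first start − arrival = 7 − 0 = 7

7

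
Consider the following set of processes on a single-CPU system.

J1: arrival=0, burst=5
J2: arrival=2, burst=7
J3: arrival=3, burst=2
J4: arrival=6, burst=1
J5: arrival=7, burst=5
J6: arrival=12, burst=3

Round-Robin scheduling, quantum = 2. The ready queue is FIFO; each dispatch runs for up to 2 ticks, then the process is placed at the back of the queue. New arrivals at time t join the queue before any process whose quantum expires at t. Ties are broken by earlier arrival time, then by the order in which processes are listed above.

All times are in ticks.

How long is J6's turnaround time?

Schedule: | J1 0-2 | J2 2-4 | J1 4-6 | J3 6-8 | J2 8-10 | J4 10-11 | J1 11-12 | J5 12-14 | J2 14-16 | J6 16-18 | J5 18-20 | J2 20-21 | J6 21-22 | J5 22-23 |
Completion: J1=12  J2=21  J3=8  J4=11  J5=23  J6=22
Turnaround (C−A): J1=12  J2=19  J3=5  J4=5  J5=16  J6=10
Turnaround(J6) = completion − arrival = 22 − 12 = 10

10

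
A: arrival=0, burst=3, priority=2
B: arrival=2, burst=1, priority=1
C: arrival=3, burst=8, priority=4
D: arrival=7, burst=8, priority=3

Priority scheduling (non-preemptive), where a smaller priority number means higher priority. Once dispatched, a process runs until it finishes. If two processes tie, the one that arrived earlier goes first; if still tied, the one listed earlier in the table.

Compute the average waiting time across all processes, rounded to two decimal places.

Schedule: | A 0-3 | B 3-4 | C 4-12 | D 12-20 |
Completion: A=3  B=4  C=12  D=20
Turnaround (C−A): A=3  B=2  C=9  D=13
Waiting times: A=0, B=1, C=1, D=5
Average waiting = (0+1+1+5) / 4 = 7/4 = 1.75

1.75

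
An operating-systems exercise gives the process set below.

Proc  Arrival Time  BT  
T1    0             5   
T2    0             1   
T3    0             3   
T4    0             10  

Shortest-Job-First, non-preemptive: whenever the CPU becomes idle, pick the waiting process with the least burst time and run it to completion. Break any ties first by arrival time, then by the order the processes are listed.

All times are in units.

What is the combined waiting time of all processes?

14

Gantt: | T2 0-1 | T3 1-4 | T1 4-9 | T4 9-19 |
Completion: T1=9  T2=1  T3=4  T4=19
Waiting = turnaround − burst: T1=4, T2=0, T3=1, T4=9
Total waiting = 4 + 0 + 1 + 9 = 14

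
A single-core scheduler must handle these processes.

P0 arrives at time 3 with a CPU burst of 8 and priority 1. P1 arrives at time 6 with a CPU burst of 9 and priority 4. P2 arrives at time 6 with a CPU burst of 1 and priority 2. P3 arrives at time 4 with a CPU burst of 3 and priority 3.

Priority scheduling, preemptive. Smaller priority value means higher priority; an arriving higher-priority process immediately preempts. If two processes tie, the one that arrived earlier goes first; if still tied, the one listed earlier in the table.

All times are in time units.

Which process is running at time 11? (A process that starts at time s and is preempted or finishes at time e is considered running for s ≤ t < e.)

P2

Timeline: | idle 0-3 | P0 3-11 | P2 11-12 | P3 12-15 | P1 15-24 |
Completion: P0=11  P1=24  P2=12  P3=15
Turnaround (C−A): P0=8  P1=18  P2=6  P3=11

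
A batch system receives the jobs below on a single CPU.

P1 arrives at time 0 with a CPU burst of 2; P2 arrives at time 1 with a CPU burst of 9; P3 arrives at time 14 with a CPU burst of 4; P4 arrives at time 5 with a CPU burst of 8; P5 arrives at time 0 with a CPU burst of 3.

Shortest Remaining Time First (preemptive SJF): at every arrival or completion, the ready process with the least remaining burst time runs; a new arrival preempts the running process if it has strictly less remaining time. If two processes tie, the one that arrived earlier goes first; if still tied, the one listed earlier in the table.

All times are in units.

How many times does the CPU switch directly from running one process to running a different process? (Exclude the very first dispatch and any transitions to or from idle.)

5

Gantt: | P1 0-2 | P5 2-5 | P4 5-13 | P2 13-14 | P3 14-18 | P2 18-26 |
Completion: P1=2  P2=26  P3=18  P4=13  P5=5
Turnaround (C−A): P1=2  P2=25  P3=4  P4=8  P5=5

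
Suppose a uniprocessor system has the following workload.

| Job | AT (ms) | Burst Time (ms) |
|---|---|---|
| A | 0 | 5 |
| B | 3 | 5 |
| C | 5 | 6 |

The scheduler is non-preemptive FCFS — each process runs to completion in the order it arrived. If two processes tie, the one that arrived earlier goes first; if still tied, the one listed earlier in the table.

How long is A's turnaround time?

5

Gantt: | A 0-5 | B 5-10 | C 10-16 |
Completion: A=5  B=10  C=16
Turnaround (C−A): A=5  B=7  C=11
Turnaround(A) = completion − arrival = 5 − 0 = 5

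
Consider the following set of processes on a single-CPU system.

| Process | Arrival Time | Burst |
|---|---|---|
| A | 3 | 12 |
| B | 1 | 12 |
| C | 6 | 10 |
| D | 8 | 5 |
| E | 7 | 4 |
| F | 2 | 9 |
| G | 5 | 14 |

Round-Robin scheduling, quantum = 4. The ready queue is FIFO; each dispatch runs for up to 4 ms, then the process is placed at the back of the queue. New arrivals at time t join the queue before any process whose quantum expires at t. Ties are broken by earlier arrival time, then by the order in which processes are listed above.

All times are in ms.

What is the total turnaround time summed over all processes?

346

Schedule: | idle 0-1 | B 1-5 | F 5-9 | A 9-13 | G 13-17 | B 17-21 | C 21-25 | E 25-29 | D 29-33 | F 33-37 | A 37-41 | G 41-45 | B 45-49 | C 49-53 | D 53-54 | F 54-55 | A 55-59 | G 59-63 | C 63-65 | G 65-67 |
Completion: A=59  B=49  C=65  D=54  E=29  F=55  G=67
Turnaround (C−A): A=56  B=48  C=59  D=46  E=22  F=53  G=62
Turnaround = completion − arrival: A=56, B=48, C=59, D=46, E=22, F=53, G=62
Total turnaround = 56 + 48 + 59 + 46 + 22 + 53 + 62 = 346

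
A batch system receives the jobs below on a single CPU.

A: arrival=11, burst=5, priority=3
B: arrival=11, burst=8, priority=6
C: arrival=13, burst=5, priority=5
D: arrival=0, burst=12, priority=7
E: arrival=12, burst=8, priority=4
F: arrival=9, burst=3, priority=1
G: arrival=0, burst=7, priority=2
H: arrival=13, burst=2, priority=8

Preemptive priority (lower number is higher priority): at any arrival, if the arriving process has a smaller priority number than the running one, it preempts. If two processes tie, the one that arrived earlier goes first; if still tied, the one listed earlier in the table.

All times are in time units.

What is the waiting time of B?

Timeline: | G 0-7 | D 7-9 | F 9-12 | A 12-17 | E 17-25 | C 25-30 | B 30-38 | D 38-48 | H 48-50 |
Completion: A=17  B=38  C=30  D=48  E=25  F=12  G=7  H=50
Waiting(B) = turnaround − burst = 27 − 8 = 19

19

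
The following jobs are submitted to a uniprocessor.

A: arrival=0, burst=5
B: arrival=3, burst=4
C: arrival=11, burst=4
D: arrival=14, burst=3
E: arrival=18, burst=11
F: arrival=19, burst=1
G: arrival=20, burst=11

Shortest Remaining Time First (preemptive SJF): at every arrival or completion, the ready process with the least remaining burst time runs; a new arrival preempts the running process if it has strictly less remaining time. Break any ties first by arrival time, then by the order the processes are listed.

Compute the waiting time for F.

Schedule: | A 0-5 | B 5-9 | idle 9-11 | C 11-15 | D 15-18 | E 18-19 | F 19-20 | E 20-30 | G 30-41 |
Completion: A=5  B=9  C=15  D=18  E=30  F=20  G=41
Waiting(F) = turnaround − burst = 1 − 1 = 0

0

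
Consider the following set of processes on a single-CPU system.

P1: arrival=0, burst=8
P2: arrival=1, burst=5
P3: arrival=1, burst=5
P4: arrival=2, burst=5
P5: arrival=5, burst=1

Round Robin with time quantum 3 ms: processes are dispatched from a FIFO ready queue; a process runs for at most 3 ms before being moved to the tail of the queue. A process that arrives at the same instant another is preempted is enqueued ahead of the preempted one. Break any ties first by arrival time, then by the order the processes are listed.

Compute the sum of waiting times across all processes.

67

Timeline: | P1 0-3 | P2 3-6 | P3 6-9 | P4 9-12 | P1 12-15 | P5 15-16 | P2 16-18 | P3 18-20 | P4 20-22 | P1 22-24 |
Completion: P1=24  P2=18  P3=20  P4=22  P5=16
Turnaround (C−A): P1=24  P2=17  P3=19  P4=20  P5=11
Waiting = turnaround − burst: P1=16, P2=12, P3=14, P4=15, P5=10
Total waiting = 16 + 12 + 14 + 15 + 10 = 67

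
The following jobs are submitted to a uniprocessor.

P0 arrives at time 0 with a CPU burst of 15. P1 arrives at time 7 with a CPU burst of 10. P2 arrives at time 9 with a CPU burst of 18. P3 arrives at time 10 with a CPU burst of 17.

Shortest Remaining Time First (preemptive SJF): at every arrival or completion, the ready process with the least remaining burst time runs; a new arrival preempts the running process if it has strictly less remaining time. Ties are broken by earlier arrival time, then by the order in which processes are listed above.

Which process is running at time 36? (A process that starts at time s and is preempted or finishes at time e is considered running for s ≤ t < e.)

Gantt: | P0 0-15 | P1 15-25 | P3 25-42 | P2 42-60 |
Completion: P0=15  P1=25  P2=60  P3=42

P3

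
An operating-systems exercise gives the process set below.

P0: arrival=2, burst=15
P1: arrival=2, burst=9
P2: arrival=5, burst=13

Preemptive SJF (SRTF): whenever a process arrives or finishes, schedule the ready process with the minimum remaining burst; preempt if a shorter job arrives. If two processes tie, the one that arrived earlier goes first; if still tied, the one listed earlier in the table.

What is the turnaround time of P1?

Schedule: | idle 0-2 | P1 2-11 | P2 11-24 | P0 24-39 |
Completion: P0=39  P1=11  P2=24
Turnaround (C−A): P0=37  P1=9  P2=19
Turnaround(P1) = completion − arrival = 11 − 2 = 9

9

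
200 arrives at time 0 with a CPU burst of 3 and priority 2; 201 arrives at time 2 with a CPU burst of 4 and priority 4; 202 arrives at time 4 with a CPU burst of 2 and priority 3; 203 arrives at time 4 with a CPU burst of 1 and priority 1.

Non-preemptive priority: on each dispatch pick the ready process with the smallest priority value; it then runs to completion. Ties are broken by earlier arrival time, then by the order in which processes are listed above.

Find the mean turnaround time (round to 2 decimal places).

Gantt: | 200 0-3 | 201 3-7 | 203 7-8 | 202 8-10 |
Completion: 200=3  201=7  202=10  203=8
Turnaround (C−A): 200=3  201=5  202=6  203=4
Turnaround times: 200=3, 201=5, 202=6, 203=4
Average turnaround = (3+5+6+4) / 4 = 18/4 = 4.50

4.50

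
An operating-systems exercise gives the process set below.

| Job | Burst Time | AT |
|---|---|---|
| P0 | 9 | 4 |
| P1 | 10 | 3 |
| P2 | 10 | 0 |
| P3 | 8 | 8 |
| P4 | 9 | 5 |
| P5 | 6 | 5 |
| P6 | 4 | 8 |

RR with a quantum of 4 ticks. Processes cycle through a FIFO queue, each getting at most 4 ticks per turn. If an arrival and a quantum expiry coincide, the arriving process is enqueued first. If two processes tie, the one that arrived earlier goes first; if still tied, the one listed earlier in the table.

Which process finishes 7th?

Schedule: | P2 0-4 | P1 4-8 | P0 8-12 | P2 12-16 | P4 16-20 | P5 20-24 | P3 24-28 | P6 28-32 | P1 32-36 | P0 36-40 | P2 40-42 | P4 42-46 | P5 46-48 | P3 48-52 | P1 52-54 | P0 54-55 | P4 55-56 |
Completion: P0=55  P1=54  P2=42  P3=52  P4=56  P5=48  P6=32
Turnaround (C−A): P0=51  P1=51  P2=42  P3=44  P4=51  P5=43  P6=24
Finish order: P6 → P2 → P5 → P3 → P1 → P0 → P4

P4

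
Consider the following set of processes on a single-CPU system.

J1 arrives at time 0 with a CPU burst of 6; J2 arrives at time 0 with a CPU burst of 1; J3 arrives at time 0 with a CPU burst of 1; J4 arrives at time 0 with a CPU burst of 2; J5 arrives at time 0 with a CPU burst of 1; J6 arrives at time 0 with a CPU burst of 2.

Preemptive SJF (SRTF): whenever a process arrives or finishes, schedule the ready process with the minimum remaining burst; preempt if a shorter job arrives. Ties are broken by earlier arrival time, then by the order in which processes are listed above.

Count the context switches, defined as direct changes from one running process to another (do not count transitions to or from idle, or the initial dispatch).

5

Schedule: | J2 0-1 | J3 1-2 | J5 2-3 | J4 3-5 | J6 5-7 | J1 7-13 |
Completion: J1=13  J2=1  J3=2  J4=5  J5=3  J6=7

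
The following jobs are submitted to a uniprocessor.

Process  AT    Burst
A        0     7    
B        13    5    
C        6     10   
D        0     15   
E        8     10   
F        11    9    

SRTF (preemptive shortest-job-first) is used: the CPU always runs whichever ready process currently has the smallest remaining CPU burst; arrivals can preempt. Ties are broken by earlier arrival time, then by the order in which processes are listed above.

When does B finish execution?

22

Timeline: | A 0-7 | C 7-17 | B 17-22 | F 22-31 | E 31-41 | D 41-56 |
Completion: A=7  B=22  C=17  D=56  E=41  F=31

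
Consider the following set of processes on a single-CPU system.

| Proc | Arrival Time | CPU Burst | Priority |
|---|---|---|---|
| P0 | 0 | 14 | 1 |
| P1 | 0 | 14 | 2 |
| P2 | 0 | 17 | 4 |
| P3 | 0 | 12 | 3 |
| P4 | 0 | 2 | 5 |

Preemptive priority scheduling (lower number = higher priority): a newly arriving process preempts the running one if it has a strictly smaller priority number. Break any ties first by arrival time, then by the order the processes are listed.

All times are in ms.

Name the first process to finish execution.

Schedule: | P0 0-14 | P1 14-28 | P3 28-40 | P2 40-57 | P4 57-59 |
Completion: P0=14  P1=28  P2=57  P3=40  P4=59
Turnaround (C−A): P0=14  P1=28  P2=57  P3=40  P4=59
Finish order: P0 → P1 → P3 → P2 → P4

P0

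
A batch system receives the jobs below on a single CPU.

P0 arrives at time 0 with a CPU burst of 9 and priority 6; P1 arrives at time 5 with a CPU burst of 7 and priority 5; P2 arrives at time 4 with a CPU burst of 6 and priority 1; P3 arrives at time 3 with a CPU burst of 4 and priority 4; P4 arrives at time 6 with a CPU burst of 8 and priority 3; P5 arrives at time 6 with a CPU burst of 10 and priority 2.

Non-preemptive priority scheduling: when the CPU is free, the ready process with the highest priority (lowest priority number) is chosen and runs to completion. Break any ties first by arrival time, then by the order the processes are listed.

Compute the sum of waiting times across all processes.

Timeline: | P0 0-9 | P2 9-15 | P5 15-25 | P4 25-33 | P3 33-37 | P1 37-44 |
Completion: P0=9  P1=44  P2=15  P3=37  P4=33  P5=25
Turnaround (C−A): P0=9  P1=39  P2=11  P3=34  P4=27  P5=19
Waiting = turnaround − burst: P0=0, P1=32, P2=5, P3=30, P4=19, P5=9
Total waiting = 0 + 32 + 5 + 30 + 19 + 9 = 95

95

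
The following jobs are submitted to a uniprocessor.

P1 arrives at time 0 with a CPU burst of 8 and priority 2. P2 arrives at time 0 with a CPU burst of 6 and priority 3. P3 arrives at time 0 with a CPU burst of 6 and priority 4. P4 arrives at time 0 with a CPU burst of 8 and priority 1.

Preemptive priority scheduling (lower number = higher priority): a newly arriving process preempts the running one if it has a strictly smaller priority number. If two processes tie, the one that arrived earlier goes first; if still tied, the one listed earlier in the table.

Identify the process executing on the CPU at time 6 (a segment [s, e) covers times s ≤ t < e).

Timeline: | P4 0-8 | P1 8-16 | P2 16-22 | P3 22-28 |
Completion: P1=16  P2=22  P3=28  P4=8
Turnaround (C−A): P1=16  P2=22  P3=28  P4=8

P4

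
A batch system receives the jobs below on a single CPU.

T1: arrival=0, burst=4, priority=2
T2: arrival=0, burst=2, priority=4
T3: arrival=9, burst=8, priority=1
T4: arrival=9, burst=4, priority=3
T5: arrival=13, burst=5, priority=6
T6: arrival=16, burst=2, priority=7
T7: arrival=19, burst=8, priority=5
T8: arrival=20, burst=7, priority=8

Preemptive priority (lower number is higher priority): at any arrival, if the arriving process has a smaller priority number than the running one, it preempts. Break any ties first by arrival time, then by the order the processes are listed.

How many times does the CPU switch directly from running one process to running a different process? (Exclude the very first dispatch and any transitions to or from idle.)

Gantt: | T1 0-4 | T2 4-6 | idle 6-9 | T3 9-17 | T4 17-21 | T7 21-29 | T5 29-34 | T6 34-36 | T8 36-43 |
Completion: T1=4  T2=6  T3=17  T4=21  T5=34  T6=36  T7=29  T8=43
Turnaround (C−A): T1=4  T2=6  T3=8  T4=12  T5=21  T6=20  T7=10  T8=23

6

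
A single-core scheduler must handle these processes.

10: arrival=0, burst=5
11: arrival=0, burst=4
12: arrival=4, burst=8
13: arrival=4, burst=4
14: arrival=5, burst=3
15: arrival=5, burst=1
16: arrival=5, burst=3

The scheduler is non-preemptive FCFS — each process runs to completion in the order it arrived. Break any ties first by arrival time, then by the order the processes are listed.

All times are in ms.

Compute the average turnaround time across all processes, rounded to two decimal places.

Schedule: | 10 0-5 | 11 5-9 | 12 9-17 | 13 17-21 | 14 21-24 | 15 24-25 | 16 25-28 |
Completion: 10=5  11=9  12=17  13=21  14=24  15=25  16=28
Turnaround (C−A): 10=5  11=9  12=13  13=17  14=19  15=20  16=23
Turnaround times: 10=5, 11=9, 12=13, 13=17, 14=19, 15=20, 16=23
Average turnaround = (5+9+13+17+19+20+23) / 7 = 106/7 = 15.14

15.14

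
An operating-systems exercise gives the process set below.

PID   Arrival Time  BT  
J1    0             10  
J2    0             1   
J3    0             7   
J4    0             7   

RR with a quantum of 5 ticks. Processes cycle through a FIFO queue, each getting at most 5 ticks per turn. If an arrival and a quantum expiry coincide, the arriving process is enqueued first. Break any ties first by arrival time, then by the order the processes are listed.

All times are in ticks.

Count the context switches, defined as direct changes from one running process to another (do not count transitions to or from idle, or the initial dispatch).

Timeline: | J1 0-5 | J2 5-6 | J3 6-11 | J4 11-16 | J1 16-21 | J3 21-23 | J4 23-25 |
Completion: J1=21  J2=6  J3=23  J4=25

6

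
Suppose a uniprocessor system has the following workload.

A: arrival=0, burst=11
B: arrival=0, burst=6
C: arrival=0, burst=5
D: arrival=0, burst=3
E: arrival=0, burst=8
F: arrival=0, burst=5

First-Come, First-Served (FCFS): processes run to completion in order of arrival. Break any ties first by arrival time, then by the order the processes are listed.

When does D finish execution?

Schedule: | A 0-11 | B 11-17 | C 17-22 | D 22-25 | E 25-33 | F 33-38 |
Completion: A=11  B=17  C=22  D=25  E=33  F=38
Turnaround (C−A): A=11  B=17  C=22  D=25  E=33  F=38

25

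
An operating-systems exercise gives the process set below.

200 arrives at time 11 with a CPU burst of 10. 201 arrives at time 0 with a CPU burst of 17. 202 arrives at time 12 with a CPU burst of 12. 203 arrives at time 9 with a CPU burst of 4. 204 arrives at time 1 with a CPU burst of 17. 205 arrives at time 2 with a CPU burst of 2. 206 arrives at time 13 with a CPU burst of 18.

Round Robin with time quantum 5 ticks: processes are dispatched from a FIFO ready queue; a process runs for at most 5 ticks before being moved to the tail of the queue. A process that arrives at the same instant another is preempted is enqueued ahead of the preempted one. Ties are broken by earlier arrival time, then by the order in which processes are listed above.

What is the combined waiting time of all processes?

251

Schedule: | 201 0-5 | 204 5-10 | 205 10-12 | 201 12-17 | 203 17-21 | 204 21-26 | 200 26-31 | 202 31-36 | 206 36-41 | 201 41-46 | 204 46-51 | 200 51-56 | 202 56-61 | 206 61-66 | 201 66-68 | 204 68-70 | 202 70-72 | 206 72-80 |
Completion: 200=56  201=68  202=72  203=21  204=70  205=12  206=80
Turnaround (C−A): 200=45  201=68  202=60  203=12  204=69  205=10  206=67
Waiting = turnaround − burst: 200=35, 201=51, 202=48, 203=8, 204=52, 205=8, 206=49
Total waiting = 35 + 51 + 48 + 8 + 52 + 8 + 49 = 251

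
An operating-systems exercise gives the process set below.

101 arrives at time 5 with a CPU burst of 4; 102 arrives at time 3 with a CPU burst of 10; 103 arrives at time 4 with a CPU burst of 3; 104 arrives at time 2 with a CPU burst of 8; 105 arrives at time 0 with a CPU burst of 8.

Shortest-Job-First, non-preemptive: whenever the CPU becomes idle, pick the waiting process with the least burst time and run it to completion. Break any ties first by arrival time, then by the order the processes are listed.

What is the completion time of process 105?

8

Schedule: | 105 0-8 | 103 8-11 | 101 11-15 | 104 15-23 | 102 23-33 |
Completion: 101=15  102=33  103=11  104=23  105=8
Turnaround (C−A): 101=10  102=30  103=7  104=21  105=8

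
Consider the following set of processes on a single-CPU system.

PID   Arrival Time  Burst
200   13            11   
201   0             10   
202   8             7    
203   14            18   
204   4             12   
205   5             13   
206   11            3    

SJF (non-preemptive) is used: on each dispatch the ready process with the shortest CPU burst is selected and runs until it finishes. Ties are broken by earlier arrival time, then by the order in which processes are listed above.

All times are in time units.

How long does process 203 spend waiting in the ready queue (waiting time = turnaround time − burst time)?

42

Timeline: | 201 0-10 | 202 10-17 | 206 17-20 | 200 20-31 | 204 31-43 | 205 43-56 | 203 56-74 |
Completion: 200=31  201=10  202=17  203=74  204=43  205=56  206=20
Waiting(203) = turnaround − burst = 60 − 18 = 42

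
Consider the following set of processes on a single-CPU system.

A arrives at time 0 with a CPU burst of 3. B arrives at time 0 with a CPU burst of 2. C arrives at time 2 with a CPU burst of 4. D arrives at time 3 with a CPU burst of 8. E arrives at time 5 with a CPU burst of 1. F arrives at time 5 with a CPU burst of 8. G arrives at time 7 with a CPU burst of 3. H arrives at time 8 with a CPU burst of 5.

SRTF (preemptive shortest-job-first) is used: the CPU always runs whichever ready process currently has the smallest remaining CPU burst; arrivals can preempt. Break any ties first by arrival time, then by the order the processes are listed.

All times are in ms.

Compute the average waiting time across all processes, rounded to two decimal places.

6.25

Schedule: | B 0-2 | A 2-5 | E 5-6 | C 6-10 | G 10-13 | H 13-18 | D 18-26 | F 26-34 |
Completion: A=5  B=2  C=10  D=26  E=6  F=34  G=13  H=18
Turnaround (C−A): A=5  B=2  C=8  D=23  E=1  F=29  G=6  H=10
Waiting times: A=2, B=0, C=4, D=15, E=0, F=21, G=3, H=5
Average waiting = (2+0+4+15+0+21+3+5) / 8 = 50/8 = 6.25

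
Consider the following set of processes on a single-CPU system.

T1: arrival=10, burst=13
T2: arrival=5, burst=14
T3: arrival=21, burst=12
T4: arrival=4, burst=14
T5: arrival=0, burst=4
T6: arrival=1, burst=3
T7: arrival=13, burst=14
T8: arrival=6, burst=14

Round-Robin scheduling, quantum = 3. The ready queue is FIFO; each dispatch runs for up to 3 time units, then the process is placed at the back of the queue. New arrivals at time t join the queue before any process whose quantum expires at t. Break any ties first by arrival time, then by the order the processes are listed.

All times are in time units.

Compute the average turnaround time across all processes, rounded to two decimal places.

Gantt: | T5 0-3 | T6 3-6 | T5 6-7 | T4 7-10 | T2 10-13 | T8 13-16 | T1 16-19 | T4 19-22 | T7 22-25 | T2 25-28 | T8 28-31 | T1 31-34 | T3 34-37 | T4 37-40 | T7 40-43 | T2 43-46 | T8 46-49 | T1 49-52 | T3 52-55 | T4 55-58 | T7 58-61 | T2 61-64 | T8 64-67 | T1 67-70 | T3 70-73 | T4 73-75 | T7 75-78 | T2 78-80 | T8 80-82 | T1 82-83 | T3 83-86 | T7 86-88 |
Completion: T1=83  T2=80  T3=86  T4=75  T5=7  T6=6  T7=88  T8=82
Turnaround (C−A): T1=73  T2=75  T3=65  T4=71  T5=7  T6=5  T7=75  T8=76
Turnaround times: T1=73, T2=75, T3=65, T4=71, T5=7, T6=5, T7=75, T8=76
Average turnaround = (73+75+65+71+7+5+75+76) / 8 = 447/8 = 55.88

55.88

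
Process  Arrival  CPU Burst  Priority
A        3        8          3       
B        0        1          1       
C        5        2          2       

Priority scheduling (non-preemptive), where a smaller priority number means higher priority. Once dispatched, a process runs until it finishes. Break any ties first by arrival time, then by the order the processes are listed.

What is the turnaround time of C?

Gantt: | B 0-1 | idle 1-3 | A 3-11 | C 11-13 |
Completion: A=11  B=1  C=13
Turnaround (C−A): A=8  B=1  C=8
Turnaround(C) = completion − arrival = 13 − 5 = 8

8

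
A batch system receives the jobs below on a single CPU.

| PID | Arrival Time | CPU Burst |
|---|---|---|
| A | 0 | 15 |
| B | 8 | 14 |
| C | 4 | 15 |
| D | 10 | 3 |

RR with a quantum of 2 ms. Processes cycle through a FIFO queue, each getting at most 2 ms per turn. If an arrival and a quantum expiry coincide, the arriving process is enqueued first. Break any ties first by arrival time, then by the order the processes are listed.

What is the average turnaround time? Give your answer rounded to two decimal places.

33.25

Timeline: | A 0-4 | C 4-6 | A 6-8 | C 8-10 | B 10-12 | A 12-14 | D 14-16 | C 16-18 | B 18-20 | A 20-22 | D 22-23 | C 23-25 | B 25-27 | A 27-29 | C 29-31 | B 31-33 | A 33-35 | C 35-37 | B 37-39 | A 39-40 | C 40-42 | B 42-44 | C 44-45 | B 45-47 |
Completion: A=40  B=47  C=45  D=23
Turnaround (C−A): A=40  B=39  C=41  D=13
Turnaround times: A=40, B=39, C=41, D=13
Average turnaround = (40+39+41+13) / 4 = 133/4 = 33.25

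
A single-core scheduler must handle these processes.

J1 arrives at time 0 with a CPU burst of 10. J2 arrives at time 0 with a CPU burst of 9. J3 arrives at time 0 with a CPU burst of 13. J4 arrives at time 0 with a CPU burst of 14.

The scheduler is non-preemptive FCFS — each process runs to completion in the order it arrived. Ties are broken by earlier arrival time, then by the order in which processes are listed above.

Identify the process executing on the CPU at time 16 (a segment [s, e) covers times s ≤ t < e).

J2

Timeline: | J1 0-10 | J2 10-19 | J3 19-32 | J4 32-46 |
Completion: J1=10  J2=19  J3=32  J4=46
Turnaround (C−A): J1=10  J2=19  J3=32  J4=46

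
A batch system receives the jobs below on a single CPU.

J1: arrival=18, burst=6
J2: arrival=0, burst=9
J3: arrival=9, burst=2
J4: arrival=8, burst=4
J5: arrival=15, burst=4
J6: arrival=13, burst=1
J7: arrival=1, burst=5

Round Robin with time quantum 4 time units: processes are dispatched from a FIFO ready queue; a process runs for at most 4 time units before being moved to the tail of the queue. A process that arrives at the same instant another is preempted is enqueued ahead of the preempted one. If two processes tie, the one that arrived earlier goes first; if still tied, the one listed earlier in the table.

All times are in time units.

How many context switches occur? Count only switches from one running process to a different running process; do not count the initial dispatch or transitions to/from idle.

Timeline: | J2 0-4 | J7 4-8 | J2 8-12 | J4 12-16 | J7 16-17 | J3 17-19 | J2 19-20 | J6 20-21 | J5 21-25 | J1 25-31 |
Completion: J1=31  J2=20  J3=19  J4=16  J5=25  J6=21  J7=17

9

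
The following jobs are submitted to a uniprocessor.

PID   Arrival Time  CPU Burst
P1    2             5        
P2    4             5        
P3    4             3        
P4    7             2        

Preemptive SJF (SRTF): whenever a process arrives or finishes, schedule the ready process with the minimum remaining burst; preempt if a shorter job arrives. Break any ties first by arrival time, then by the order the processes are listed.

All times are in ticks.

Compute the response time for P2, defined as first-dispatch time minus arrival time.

8

Schedule: | idle 0-2 | P1 2-7 | P4 7-9 | P3 9-12 | P2 12-17 |
Completion: P1=7  P2=17  P3=12  P4=9
Turnaround (C−A): P1=5  P2=13  P3=8  P4=2
Response(P2) = first start − arrival = 12 − 4 = 8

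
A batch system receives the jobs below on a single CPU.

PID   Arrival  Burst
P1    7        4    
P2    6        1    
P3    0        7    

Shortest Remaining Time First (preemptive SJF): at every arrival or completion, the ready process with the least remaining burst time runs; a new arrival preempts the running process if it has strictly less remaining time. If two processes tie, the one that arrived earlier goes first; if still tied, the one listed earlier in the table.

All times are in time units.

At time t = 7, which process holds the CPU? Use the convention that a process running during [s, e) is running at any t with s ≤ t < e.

P2

Gantt: | P3 0-7 | P2 7-8 | P1 8-12 |
Completion: P1=12  P2=8  P3=7
Turnaround (C−A): P1=5  P2=2  P3=7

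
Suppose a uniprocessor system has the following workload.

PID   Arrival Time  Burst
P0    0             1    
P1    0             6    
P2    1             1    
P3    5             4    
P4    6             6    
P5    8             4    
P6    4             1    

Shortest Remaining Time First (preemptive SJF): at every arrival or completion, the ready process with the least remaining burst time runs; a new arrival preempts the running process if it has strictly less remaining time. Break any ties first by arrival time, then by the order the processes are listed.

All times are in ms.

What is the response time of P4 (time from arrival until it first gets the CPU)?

Gantt: | P0 0-1 | P2 1-2 | P1 2-4 | P6 4-5 | P1 5-9 | P3 9-13 | P5 13-17 | P4 17-23 |
Completion: P0=1  P1=9  P2=2  P3=13  P4=23  P5=17  P6=5
Response(P4) = first start − arrival = 17 − 6 = 11

11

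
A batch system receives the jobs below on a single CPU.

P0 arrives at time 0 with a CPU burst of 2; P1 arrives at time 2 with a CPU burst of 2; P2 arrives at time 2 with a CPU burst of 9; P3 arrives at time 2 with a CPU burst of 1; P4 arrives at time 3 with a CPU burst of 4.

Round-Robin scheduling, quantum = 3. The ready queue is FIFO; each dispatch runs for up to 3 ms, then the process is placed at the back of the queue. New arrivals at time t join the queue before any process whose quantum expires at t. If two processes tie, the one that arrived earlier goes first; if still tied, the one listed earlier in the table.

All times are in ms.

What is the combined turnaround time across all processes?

Gantt: | P0 0-2 | P1 2-4 | P2 4-7 | P3 7-8 | P4 8-11 | P2 11-14 | P4 14-15 | P2 15-18 |
Completion: P0=2  P1=4  P2=18  P3=8  P4=15
Turnaround (C−A): P0=2  P1=2  P2=16  P3=6  P4=12
Turnaround = completion − arrival: P0=2, P1=2, P2=16, P3=6, P4=12
Total turnaround = 2 + 2 + 16 + 6 + 12 = 38

38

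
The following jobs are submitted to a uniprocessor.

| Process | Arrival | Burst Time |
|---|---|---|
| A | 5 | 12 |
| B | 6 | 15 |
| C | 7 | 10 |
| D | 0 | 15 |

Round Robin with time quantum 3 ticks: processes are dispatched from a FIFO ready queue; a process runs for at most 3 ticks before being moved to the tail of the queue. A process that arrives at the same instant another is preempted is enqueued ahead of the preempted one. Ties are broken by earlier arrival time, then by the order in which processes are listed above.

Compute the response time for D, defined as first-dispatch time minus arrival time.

Gantt: | D 0-6 | A 6-9 | B 9-12 | D 12-15 | C 15-18 | A 18-21 | B 21-24 | D 24-27 | C 27-30 | A 30-33 | B 33-36 | D 36-39 | C 39-42 | A 42-45 | B 45-48 | C 48-49 | B 49-52 |
Completion: A=45  B=52  C=49  D=39
Turnaround (C−A): A=40  B=46  C=42  D=39
Response(D) = first start − arrival = 0 − 0 = 0

0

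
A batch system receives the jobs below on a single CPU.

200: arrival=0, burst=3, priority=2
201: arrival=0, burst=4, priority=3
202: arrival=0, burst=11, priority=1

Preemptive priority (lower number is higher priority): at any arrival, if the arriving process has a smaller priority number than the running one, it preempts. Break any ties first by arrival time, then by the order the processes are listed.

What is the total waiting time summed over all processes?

25

Schedule: | 202 0-11 | 200 11-14 | 201 14-18 |
Completion: 200=14  201=18  202=11
Turnaround (C−A): 200=14  201=18  202=11
Waiting = turnaround − burst: 200=11, 201=14, 202=0
Total waiting = 11 + 14 + 0 = 25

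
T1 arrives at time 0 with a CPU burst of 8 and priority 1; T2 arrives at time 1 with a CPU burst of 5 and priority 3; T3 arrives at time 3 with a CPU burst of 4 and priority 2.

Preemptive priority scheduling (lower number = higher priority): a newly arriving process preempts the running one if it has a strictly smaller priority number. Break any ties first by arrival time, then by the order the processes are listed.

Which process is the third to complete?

Schedule: | T1 0-8 | T3 8-12 | T2 12-17 |
Completion: T1=8  T2=17  T3=12
Turnaround (C−A): T1=8  T2=16  T3=9
Finish order: T1 → T3 → T2

T2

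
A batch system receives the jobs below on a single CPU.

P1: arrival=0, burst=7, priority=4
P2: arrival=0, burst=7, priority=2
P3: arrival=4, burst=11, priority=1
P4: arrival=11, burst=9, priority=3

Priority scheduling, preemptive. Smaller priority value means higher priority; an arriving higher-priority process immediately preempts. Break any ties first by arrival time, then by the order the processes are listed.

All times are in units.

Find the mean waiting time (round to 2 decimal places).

Gantt: | P2 0-4 | P3 4-15 | P2 15-18 | P4 18-27 | P1 27-34 |
Completion: P1=34  P2=18  P3=15  P4=27
Turnaround (C−A): P1=34  P2=18  P3=11  P4=16
Waiting times: P1=27, P2=11, P3=0, P4=7
Average waiting = (27+11+0+7) / 4 = 45/4 = 11.25

11.25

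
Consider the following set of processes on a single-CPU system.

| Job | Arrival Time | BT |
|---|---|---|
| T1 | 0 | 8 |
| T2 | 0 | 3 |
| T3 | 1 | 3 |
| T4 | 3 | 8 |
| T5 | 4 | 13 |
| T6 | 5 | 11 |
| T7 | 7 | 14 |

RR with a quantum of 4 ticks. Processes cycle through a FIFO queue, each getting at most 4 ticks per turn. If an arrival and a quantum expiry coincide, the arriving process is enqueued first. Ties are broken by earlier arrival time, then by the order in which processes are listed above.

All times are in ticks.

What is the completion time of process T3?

Timeline: | T1 0-4 | T2 4-7 | T3 7-10 | T4 10-14 | T5 14-18 | T1 18-22 | T6 22-26 | T7 26-30 | T4 30-34 | T5 34-38 | T6 38-42 | T7 42-46 | T5 46-50 | T6 50-53 | T7 53-57 | T5 57-58 | T7 58-60 |
Completion: T1=22  T2=7  T3=10  T4=34  T5=58  T6=53  T7=60
Turnaround (C−A): T1=22  T2=7  T3=9  T4=31  T5=54  T6=48  T7=53

10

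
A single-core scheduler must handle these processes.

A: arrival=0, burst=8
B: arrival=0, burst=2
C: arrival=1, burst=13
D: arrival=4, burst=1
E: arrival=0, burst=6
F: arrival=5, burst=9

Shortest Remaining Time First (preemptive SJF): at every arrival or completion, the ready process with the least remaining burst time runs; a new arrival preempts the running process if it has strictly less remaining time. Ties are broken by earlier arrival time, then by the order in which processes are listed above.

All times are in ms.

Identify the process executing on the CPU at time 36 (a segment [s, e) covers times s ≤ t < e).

Gantt: | B 0-2 | E 2-4 | D 4-5 | E 5-9 | A 9-17 | F 17-26 | C 26-39 |
Completion: A=17  B=2  C=39  D=5  E=9  F=26
Turnaround (C−A): A=17  B=2  C=38  D=1  E=9  F=21

C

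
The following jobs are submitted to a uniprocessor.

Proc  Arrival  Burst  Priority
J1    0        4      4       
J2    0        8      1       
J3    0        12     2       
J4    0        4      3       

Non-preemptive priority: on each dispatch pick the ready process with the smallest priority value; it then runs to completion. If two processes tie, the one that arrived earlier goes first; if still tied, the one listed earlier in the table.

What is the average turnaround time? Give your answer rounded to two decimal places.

20.00

Gantt: | J2 0-8 | J3 8-20 | J4 20-24 | J1 24-28 |
Completion: J1=28  J2=8  J3=20  J4=24
Turnaround times: J1=28, J2=8, J3=20, J4=24
Average turnaround = (28+8+20+24) / 4 = 80/4 = 20.00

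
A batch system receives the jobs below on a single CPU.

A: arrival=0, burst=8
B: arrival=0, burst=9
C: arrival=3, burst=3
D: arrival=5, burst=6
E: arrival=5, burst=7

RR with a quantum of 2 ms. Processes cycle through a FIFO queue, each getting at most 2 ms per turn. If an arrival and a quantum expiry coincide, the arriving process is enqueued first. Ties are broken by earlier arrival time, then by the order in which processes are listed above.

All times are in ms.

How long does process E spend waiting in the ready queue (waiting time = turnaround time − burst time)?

21

Schedule: | A 0-2 | B 2-4 | A 4-6 | C 6-8 | B 8-10 | D 10-12 | E 12-14 | A 14-16 | C 16-17 | B 17-19 | D 19-21 | E 21-23 | A 23-25 | B 25-27 | D 27-29 | E 29-31 | B 31-32 | E 32-33 |
Completion: A=25  B=32  C=17  D=29  E=33
Turnaround (C−A): A=25  B=32  C=14  D=24  E=28
Waiting(E) = turnaround − burst = 28 − 7 = 21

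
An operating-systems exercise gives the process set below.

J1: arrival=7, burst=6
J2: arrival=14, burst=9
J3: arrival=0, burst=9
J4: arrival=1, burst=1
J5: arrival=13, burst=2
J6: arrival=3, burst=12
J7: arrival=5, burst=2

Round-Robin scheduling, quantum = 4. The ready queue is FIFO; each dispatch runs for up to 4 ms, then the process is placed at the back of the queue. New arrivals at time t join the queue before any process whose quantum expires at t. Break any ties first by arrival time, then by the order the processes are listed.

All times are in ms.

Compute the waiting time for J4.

3

Timeline: | J3 0-4 | J4 4-5 | J6 5-9 | J3 9-13 | J7 13-15 | J1 15-19 | J6 19-23 | J5 23-25 | J3 25-26 | J2 26-30 | J1 30-32 | J6 32-36 | J2 36-41 |
Completion: J1=32  J2=41  J3=26  J4=5  J5=25  J6=36  J7=15
Turnaround (C−A): J1=25  J2=27  J3=26  J4=4  J5=12  J6=33  J7=10
Waiting(J4) = turnaround − burst = 4 − 1 = 3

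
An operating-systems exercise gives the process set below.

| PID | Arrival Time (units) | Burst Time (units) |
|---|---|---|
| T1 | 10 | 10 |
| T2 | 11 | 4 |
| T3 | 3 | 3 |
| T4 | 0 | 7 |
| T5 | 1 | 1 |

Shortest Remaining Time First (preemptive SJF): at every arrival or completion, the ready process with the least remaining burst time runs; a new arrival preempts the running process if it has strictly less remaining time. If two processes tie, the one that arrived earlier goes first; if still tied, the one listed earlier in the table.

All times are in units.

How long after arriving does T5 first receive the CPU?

0

Schedule: | T4 0-1 | T5 1-2 | T4 2-3 | T3 3-6 | T4 6-11 | T2 11-15 | T1 15-25 |
Completion: T1=25  T2=15  T3=6  T4=11  T5=2
Response(T5) = first start − arrival = 1 − 1 = 0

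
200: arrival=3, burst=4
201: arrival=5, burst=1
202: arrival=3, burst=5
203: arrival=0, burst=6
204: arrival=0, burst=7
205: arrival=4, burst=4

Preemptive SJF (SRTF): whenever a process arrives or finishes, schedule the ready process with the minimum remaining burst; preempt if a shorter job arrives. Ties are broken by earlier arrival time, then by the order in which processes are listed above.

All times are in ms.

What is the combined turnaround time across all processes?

71

Gantt: | 203 0-6 | 201 6-7 | 200 7-11 | 205 11-15 | 202 15-20 | 204 20-27 |
Completion: 200=11  201=7  202=20  203=6  204=27  205=15
Turnaround = completion − arrival: 200=8, 201=2, 202=17, 203=6, 204=27, 205=11
Total turnaround = 8 + 2 + 17 + 6 + 27 + 11 = 71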